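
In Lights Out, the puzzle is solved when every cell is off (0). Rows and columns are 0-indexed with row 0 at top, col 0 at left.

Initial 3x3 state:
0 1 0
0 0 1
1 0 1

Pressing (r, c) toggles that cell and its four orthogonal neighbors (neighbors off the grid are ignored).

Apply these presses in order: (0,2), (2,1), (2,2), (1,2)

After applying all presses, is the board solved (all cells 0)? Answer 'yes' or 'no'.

After press 1 at (0,2):
0 0 1
0 0 0
1 0 1

After press 2 at (2,1):
0 0 1
0 1 0
0 1 0

After press 3 at (2,2):
0 0 1
0 1 1
0 0 1

After press 4 at (1,2):
0 0 0
0 0 0
0 0 0

Lights still on: 0

Answer: yes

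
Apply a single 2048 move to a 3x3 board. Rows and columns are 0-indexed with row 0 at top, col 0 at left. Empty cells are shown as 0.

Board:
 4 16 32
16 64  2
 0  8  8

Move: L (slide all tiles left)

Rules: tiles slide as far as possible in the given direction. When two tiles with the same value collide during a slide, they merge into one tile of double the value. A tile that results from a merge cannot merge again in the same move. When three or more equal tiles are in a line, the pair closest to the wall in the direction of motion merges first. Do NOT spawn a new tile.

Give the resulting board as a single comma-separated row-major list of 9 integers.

Slide left:
row 0: [4, 16, 32] -> [4, 16, 32]
row 1: [16, 64, 2] -> [16, 64, 2]
row 2: [0, 8, 8] -> [16, 0, 0]

Answer: 4, 16, 32, 16, 64, 2, 16, 0, 0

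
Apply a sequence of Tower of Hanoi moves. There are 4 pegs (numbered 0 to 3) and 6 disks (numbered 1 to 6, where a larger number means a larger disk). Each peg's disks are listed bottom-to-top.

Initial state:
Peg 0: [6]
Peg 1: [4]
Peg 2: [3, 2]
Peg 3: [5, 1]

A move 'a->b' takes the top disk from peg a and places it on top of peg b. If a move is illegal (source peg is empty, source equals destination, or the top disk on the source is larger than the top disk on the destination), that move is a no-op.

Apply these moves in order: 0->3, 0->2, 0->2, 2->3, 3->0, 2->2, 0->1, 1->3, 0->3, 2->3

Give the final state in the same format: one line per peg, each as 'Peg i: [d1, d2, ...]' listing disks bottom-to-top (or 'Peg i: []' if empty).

Answer: Peg 0: [6]
Peg 1: [4]
Peg 2: [3, 2]
Peg 3: [5, 1]

Derivation:
After move 1 (0->3):
Peg 0: [6]
Peg 1: [4]
Peg 2: [3, 2]
Peg 3: [5, 1]

After move 2 (0->2):
Peg 0: [6]
Peg 1: [4]
Peg 2: [3, 2]
Peg 3: [5, 1]

After move 3 (0->2):
Peg 0: [6]
Peg 1: [4]
Peg 2: [3, 2]
Peg 3: [5, 1]

After move 4 (2->3):
Peg 0: [6]
Peg 1: [4]
Peg 2: [3, 2]
Peg 3: [5, 1]

After move 5 (3->0):
Peg 0: [6, 1]
Peg 1: [4]
Peg 2: [3, 2]
Peg 3: [5]

After move 6 (2->2):
Peg 0: [6, 1]
Peg 1: [4]
Peg 2: [3, 2]
Peg 3: [5]

After move 7 (0->1):
Peg 0: [6]
Peg 1: [4, 1]
Peg 2: [3, 2]
Peg 3: [5]

After move 8 (1->3):
Peg 0: [6]
Peg 1: [4]
Peg 2: [3, 2]
Peg 3: [5, 1]

After move 9 (0->3):
Peg 0: [6]
Peg 1: [4]
Peg 2: [3, 2]
Peg 3: [5, 1]

After move 10 (2->3):
Peg 0: [6]
Peg 1: [4]
Peg 2: [3, 2]
Peg 3: [5, 1]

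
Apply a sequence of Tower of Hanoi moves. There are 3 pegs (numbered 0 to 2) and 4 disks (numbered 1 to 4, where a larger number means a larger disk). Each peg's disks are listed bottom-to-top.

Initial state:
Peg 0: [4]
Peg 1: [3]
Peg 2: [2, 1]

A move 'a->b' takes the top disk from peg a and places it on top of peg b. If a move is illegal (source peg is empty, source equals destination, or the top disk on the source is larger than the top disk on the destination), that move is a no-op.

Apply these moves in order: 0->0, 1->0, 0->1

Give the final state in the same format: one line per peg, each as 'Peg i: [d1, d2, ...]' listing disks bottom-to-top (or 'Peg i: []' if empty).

Answer: Peg 0: [4]
Peg 1: [3]
Peg 2: [2, 1]

Derivation:
After move 1 (0->0):
Peg 0: [4]
Peg 1: [3]
Peg 2: [2, 1]

After move 2 (1->0):
Peg 0: [4, 3]
Peg 1: []
Peg 2: [2, 1]

After move 3 (0->1):
Peg 0: [4]
Peg 1: [3]
Peg 2: [2, 1]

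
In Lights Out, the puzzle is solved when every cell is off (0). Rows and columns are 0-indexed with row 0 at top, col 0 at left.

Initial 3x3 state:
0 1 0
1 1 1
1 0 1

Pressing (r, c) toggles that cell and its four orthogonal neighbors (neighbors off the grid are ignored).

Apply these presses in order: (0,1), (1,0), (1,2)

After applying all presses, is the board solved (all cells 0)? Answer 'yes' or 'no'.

Answer: yes

Derivation:
After press 1 at (0,1):
1 0 1
1 0 1
1 0 1

After press 2 at (1,0):
0 0 1
0 1 1
0 0 1

After press 3 at (1,2):
0 0 0
0 0 0
0 0 0

Lights still on: 0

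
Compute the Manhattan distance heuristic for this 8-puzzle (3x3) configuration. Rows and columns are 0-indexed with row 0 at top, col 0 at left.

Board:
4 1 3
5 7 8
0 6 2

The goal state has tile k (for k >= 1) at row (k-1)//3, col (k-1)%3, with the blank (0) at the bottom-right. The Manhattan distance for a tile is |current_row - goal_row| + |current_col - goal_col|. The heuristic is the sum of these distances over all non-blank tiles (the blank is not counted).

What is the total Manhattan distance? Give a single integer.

Tile 4: (0,0)->(1,0) = 1
Tile 1: (0,1)->(0,0) = 1
Tile 3: (0,2)->(0,2) = 0
Tile 5: (1,0)->(1,1) = 1
Tile 7: (1,1)->(2,0) = 2
Tile 8: (1,2)->(2,1) = 2
Tile 6: (2,1)->(1,2) = 2
Tile 2: (2,2)->(0,1) = 3
Sum: 1 + 1 + 0 + 1 + 2 + 2 + 2 + 3 = 12

Answer: 12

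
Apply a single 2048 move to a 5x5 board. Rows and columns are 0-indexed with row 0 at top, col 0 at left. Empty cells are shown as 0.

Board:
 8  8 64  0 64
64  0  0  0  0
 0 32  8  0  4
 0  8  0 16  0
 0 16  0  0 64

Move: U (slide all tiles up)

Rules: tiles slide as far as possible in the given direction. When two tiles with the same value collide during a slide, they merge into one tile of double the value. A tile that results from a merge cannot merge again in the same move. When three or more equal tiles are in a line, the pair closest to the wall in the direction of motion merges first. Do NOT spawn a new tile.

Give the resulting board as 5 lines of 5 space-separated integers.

Answer:  8  8 64 16 64
64 32  8  0  4
 0  8  0  0 64
 0 16  0  0  0
 0  0  0  0  0

Derivation:
Slide up:
col 0: [8, 64, 0, 0, 0] -> [8, 64, 0, 0, 0]
col 1: [8, 0, 32, 8, 16] -> [8, 32, 8, 16, 0]
col 2: [64, 0, 8, 0, 0] -> [64, 8, 0, 0, 0]
col 3: [0, 0, 0, 16, 0] -> [16, 0, 0, 0, 0]
col 4: [64, 0, 4, 0, 64] -> [64, 4, 64, 0, 0]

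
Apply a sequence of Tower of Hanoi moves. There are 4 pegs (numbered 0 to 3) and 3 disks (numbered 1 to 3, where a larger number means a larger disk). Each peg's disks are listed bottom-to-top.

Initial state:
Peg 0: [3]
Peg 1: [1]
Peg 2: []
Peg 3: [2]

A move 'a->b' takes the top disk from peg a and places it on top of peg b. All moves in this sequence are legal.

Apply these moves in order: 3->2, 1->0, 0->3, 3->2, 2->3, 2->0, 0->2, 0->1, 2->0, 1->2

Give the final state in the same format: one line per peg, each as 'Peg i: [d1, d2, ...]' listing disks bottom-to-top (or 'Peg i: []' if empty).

After move 1 (3->2):
Peg 0: [3]
Peg 1: [1]
Peg 2: [2]
Peg 3: []

After move 2 (1->0):
Peg 0: [3, 1]
Peg 1: []
Peg 2: [2]
Peg 3: []

After move 3 (0->3):
Peg 0: [3]
Peg 1: []
Peg 2: [2]
Peg 3: [1]

After move 4 (3->2):
Peg 0: [3]
Peg 1: []
Peg 2: [2, 1]
Peg 3: []

After move 5 (2->3):
Peg 0: [3]
Peg 1: []
Peg 2: [2]
Peg 3: [1]

After move 6 (2->0):
Peg 0: [3, 2]
Peg 1: []
Peg 2: []
Peg 3: [1]

After move 7 (0->2):
Peg 0: [3]
Peg 1: []
Peg 2: [2]
Peg 3: [1]

After move 8 (0->1):
Peg 0: []
Peg 1: [3]
Peg 2: [2]
Peg 3: [1]

After move 9 (2->0):
Peg 0: [2]
Peg 1: [3]
Peg 2: []
Peg 3: [1]

After move 10 (1->2):
Peg 0: [2]
Peg 1: []
Peg 2: [3]
Peg 3: [1]

Answer: Peg 0: [2]
Peg 1: []
Peg 2: [3]
Peg 3: [1]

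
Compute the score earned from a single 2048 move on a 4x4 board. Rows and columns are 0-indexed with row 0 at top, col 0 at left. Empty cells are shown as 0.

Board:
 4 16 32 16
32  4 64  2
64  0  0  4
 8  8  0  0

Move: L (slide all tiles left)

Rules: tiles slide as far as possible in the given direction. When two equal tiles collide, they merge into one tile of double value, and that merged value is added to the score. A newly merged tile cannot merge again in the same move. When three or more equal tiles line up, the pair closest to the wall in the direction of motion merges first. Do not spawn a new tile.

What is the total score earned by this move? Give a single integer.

Answer: 16

Derivation:
Slide left:
row 0: [4, 16, 32, 16] -> [4, 16, 32, 16]  score +0 (running 0)
row 1: [32, 4, 64, 2] -> [32, 4, 64, 2]  score +0 (running 0)
row 2: [64, 0, 0, 4] -> [64, 4, 0, 0]  score +0 (running 0)
row 3: [8, 8, 0, 0] -> [16, 0, 0, 0]  score +16 (running 16)
Board after move:
 4 16 32 16
32  4 64  2
64  4  0  0
16  0  0  0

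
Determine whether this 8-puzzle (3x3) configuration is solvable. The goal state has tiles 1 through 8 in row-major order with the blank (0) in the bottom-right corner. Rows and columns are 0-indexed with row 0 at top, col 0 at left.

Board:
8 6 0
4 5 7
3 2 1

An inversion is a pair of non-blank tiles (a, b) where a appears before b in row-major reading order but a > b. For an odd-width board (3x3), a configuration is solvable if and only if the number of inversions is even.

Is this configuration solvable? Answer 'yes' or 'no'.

Answer: yes

Derivation:
Inversions (pairs i<j in row-major order where tile[i] > tile[j] > 0): 24
24 is even, so the puzzle is solvable.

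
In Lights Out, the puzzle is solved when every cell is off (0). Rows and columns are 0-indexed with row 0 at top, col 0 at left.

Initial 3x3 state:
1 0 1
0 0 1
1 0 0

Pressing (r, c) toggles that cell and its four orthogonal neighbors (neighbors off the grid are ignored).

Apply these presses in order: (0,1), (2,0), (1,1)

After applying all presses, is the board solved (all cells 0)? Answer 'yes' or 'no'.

Answer: yes

Derivation:
After press 1 at (0,1):
0 1 0
0 1 1
1 0 0

After press 2 at (2,0):
0 1 0
1 1 1
0 1 0

After press 3 at (1,1):
0 0 0
0 0 0
0 0 0

Lights still on: 0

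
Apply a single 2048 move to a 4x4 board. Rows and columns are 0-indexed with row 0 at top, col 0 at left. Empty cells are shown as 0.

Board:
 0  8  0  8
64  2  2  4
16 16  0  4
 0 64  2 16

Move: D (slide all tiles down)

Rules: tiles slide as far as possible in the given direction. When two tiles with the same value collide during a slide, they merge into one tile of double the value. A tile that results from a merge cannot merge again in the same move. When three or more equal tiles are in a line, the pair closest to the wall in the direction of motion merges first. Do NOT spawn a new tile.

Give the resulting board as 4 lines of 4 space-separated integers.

Slide down:
col 0: [0, 64, 16, 0] -> [0, 0, 64, 16]
col 1: [8, 2, 16, 64] -> [8, 2, 16, 64]
col 2: [0, 2, 0, 2] -> [0, 0, 0, 4]
col 3: [8, 4, 4, 16] -> [0, 8, 8, 16]

Answer:  0  8  0  0
 0  2  0  8
64 16  0  8
16 64  4 16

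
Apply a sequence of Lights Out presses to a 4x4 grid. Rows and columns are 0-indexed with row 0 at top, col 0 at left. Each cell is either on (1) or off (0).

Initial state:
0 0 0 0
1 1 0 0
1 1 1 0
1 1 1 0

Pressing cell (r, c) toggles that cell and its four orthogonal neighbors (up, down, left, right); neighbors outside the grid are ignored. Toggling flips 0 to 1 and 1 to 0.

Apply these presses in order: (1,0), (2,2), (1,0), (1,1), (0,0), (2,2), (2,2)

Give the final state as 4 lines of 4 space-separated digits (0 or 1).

Answer: 1 0 0 0
1 0 0 0
1 1 0 1
1 1 0 0

Derivation:
After press 1 at (1,0):
1 0 0 0
0 0 0 0
0 1 1 0
1 1 1 0

After press 2 at (2,2):
1 0 0 0
0 0 1 0
0 0 0 1
1 1 0 0

After press 3 at (1,0):
0 0 0 0
1 1 1 0
1 0 0 1
1 1 0 0

After press 4 at (1,1):
0 1 0 0
0 0 0 0
1 1 0 1
1 1 0 0

After press 5 at (0,0):
1 0 0 0
1 0 0 0
1 1 0 1
1 1 0 0

After press 6 at (2,2):
1 0 0 0
1 0 1 0
1 0 1 0
1 1 1 0

After press 7 at (2,2):
1 0 0 0
1 0 0 0
1 1 0 1
1 1 0 0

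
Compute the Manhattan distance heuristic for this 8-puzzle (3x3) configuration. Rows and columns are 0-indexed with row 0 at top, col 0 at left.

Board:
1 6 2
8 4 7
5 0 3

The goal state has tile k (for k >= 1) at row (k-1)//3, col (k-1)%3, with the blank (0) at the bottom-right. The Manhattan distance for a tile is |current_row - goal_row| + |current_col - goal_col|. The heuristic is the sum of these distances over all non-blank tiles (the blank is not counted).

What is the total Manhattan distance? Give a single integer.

Answer: 13

Derivation:
Tile 1: (0,0)->(0,0) = 0
Tile 6: (0,1)->(1,2) = 2
Tile 2: (0,2)->(0,1) = 1
Tile 8: (1,0)->(2,1) = 2
Tile 4: (1,1)->(1,0) = 1
Tile 7: (1,2)->(2,0) = 3
Tile 5: (2,0)->(1,1) = 2
Tile 3: (2,2)->(0,2) = 2
Sum: 0 + 2 + 1 + 2 + 1 + 3 + 2 + 2 = 13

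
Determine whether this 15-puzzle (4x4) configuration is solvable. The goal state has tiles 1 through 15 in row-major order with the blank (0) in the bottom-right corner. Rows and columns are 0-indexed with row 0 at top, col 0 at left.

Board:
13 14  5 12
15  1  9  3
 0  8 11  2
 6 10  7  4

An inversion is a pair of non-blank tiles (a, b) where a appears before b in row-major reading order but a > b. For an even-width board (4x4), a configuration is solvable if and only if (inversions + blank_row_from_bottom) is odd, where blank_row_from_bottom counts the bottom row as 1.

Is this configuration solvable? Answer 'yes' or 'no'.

Inversions: 68
Blank is in row 2 (0-indexed from top), which is row 2 counting from the bottom (bottom = 1).
68 + 2 = 70, which is even, so the puzzle is not solvable.

Answer: no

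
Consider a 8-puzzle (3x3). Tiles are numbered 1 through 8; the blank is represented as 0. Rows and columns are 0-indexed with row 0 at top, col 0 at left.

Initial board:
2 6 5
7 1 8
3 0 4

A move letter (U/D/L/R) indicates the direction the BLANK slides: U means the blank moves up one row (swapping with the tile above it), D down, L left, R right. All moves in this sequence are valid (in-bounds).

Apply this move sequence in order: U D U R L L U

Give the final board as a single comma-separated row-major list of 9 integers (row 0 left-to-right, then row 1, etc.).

Answer: 0, 6, 5, 2, 7, 8, 3, 1, 4

Derivation:
After move 1 (U):
2 6 5
7 0 8
3 1 4

After move 2 (D):
2 6 5
7 1 8
3 0 4

After move 3 (U):
2 6 5
7 0 8
3 1 4

After move 4 (R):
2 6 5
7 8 0
3 1 4

After move 5 (L):
2 6 5
7 0 8
3 1 4

After move 6 (L):
2 6 5
0 7 8
3 1 4

After move 7 (U):
0 6 5
2 7 8
3 1 4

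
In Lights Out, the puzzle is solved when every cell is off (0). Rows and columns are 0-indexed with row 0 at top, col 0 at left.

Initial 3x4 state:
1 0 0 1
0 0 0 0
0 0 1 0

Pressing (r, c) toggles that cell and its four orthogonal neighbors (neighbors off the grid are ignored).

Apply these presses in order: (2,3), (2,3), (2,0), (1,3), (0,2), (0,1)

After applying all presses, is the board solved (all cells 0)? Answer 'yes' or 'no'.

Answer: no

Derivation:
After press 1 at (2,3):
1 0 0 1
0 0 0 1
0 0 0 1

After press 2 at (2,3):
1 0 0 1
0 0 0 0
0 0 1 0

After press 3 at (2,0):
1 0 0 1
1 0 0 0
1 1 1 0

After press 4 at (1,3):
1 0 0 0
1 0 1 1
1 1 1 1

After press 5 at (0,2):
1 1 1 1
1 0 0 1
1 1 1 1

After press 6 at (0,1):
0 0 0 1
1 1 0 1
1 1 1 1

Lights still on: 8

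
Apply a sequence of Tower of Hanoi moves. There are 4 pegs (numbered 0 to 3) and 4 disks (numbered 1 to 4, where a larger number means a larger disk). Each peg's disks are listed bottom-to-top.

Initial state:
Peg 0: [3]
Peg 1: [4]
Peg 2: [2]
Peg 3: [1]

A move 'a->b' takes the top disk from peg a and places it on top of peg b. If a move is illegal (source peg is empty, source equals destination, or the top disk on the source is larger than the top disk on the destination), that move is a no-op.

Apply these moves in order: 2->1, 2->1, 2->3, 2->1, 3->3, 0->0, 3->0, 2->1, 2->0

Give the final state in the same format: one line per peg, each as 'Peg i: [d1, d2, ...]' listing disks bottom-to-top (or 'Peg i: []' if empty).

After move 1 (2->1):
Peg 0: [3]
Peg 1: [4, 2]
Peg 2: []
Peg 3: [1]

After move 2 (2->1):
Peg 0: [3]
Peg 1: [4, 2]
Peg 2: []
Peg 3: [1]

After move 3 (2->3):
Peg 0: [3]
Peg 1: [4, 2]
Peg 2: []
Peg 3: [1]

After move 4 (2->1):
Peg 0: [3]
Peg 1: [4, 2]
Peg 2: []
Peg 3: [1]

After move 5 (3->3):
Peg 0: [3]
Peg 1: [4, 2]
Peg 2: []
Peg 3: [1]

After move 6 (0->0):
Peg 0: [3]
Peg 1: [4, 2]
Peg 2: []
Peg 3: [1]

After move 7 (3->0):
Peg 0: [3, 1]
Peg 1: [4, 2]
Peg 2: []
Peg 3: []

After move 8 (2->1):
Peg 0: [3, 1]
Peg 1: [4, 2]
Peg 2: []
Peg 3: []

After move 9 (2->0):
Peg 0: [3, 1]
Peg 1: [4, 2]
Peg 2: []
Peg 3: []

Answer: Peg 0: [3, 1]
Peg 1: [4, 2]
Peg 2: []
Peg 3: []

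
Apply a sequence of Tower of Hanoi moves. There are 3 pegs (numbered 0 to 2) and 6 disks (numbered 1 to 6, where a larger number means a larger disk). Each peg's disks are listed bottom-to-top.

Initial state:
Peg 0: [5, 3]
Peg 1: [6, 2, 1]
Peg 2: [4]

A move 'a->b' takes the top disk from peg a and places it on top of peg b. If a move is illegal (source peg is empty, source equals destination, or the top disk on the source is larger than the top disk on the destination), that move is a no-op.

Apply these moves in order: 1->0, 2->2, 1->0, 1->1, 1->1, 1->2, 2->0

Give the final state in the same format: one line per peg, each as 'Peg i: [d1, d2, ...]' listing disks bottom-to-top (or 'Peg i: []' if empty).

Answer: Peg 0: [5, 3, 1]
Peg 1: [6]
Peg 2: [4, 2]

Derivation:
After move 1 (1->0):
Peg 0: [5, 3, 1]
Peg 1: [6, 2]
Peg 2: [4]

After move 2 (2->2):
Peg 0: [5, 3, 1]
Peg 1: [6, 2]
Peg 2: [4]

After move 3 (1->0):
Peg 0: [5, 3, 1]
Peg 1: [6, 2]
Peg 2: [4]

After move 4 (1->1):
Peg 0: [5, 3, 1]
Peg 1: [6, 2]
Peg 2: [4]

After move 5 (1->1):
Peg 0: [5, 3, 1]
Peg 1: [6, 2]
Peg 2: [4]

After move 6 (1->2):
Peg 0: [5, 3, 1]
Peg 1: [6]
Peg 2: [4, 2]

After move 7 (2->0):
Peg 0: [5, 3, 1]
Peg 1: [6]
Peg 2: [4, 2]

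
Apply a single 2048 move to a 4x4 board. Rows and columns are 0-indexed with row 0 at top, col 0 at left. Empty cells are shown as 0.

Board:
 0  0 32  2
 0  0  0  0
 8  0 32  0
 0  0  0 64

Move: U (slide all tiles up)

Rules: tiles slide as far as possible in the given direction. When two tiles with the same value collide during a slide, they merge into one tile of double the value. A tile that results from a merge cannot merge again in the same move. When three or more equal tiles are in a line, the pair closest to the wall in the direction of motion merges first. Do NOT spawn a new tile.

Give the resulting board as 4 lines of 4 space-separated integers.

Slide up:
col 0: [0, 0, 8, 0] -> [8, 0, 0, 0]
col 1: [0, 0, 0, 0] -> [0, 0, 0, 0]
col 2: [32, 0, 32, 0] -> [64, 0, 0, 0]
col 3: [2, 0, 0, 64] -> [2, 64, 0, 0]

Answer:  8  0 64  2
 0  0  0 64
 0  0  0  0
 0  0  0  0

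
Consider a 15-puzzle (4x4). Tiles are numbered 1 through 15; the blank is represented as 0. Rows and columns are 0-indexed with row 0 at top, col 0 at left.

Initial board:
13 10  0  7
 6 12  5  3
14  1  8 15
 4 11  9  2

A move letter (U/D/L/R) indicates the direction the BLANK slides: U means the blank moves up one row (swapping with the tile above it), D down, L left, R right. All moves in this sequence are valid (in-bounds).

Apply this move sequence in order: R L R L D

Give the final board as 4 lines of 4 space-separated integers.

Answer: 13 10  5  7
 6 12  0  3
14  1  8 15
 4 11  9  2

Derivation:
After move 1 (R):
13 10  7  0
 6 12  5  3
14  1  8 15
 4 11  9  2

After move 2 (L):
13 10  0  7
 6 12  5  3
14  1  8 15
 4 11  9  2

After move 3 (R):
13 10  7  0
 6 12  5  3
14  1  8 15
 4 11  9  2

After move 4 (L):
13 10  0  7
 6 12  5  3
14  1  8 15
 4 11  9  2

After move 5 (D):
13 10  5  7
 6 12  0  3
14  1  8 15
 4 11  9  2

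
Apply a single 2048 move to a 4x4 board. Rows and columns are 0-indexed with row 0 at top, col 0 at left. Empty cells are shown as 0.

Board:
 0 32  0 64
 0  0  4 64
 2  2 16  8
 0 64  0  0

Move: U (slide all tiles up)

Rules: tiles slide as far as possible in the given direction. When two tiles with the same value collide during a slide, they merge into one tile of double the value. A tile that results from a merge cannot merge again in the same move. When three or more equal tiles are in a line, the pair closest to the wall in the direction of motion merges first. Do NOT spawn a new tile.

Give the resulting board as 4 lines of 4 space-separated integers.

Answer:   2  32   4 128
  0   2  16   8
  0  64   0   0
  0   0   0   0

Derivation:
Slide up:
col 0: [0, 0, 2, 0] -> [2, 0, 0, 0]
col 1: [32, 0, 2, 64] -> [32, 2, 64, 0]
col 2: [0, 4, 16, 0] -> [4, 16, 0, 0]
col 3: [64, 64, 8, 0] -> [128, 8, 0, 0]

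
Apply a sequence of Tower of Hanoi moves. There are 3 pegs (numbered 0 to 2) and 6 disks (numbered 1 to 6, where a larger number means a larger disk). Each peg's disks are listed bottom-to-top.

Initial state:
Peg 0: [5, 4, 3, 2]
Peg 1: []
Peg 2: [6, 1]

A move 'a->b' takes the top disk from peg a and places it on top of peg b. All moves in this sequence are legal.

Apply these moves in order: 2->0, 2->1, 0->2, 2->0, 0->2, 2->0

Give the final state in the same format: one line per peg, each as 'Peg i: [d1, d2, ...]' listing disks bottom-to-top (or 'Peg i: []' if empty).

Answer: Peg 0: [5, 4, 3, 2, 1]
Peg 1: [6]
Peg 2: []

Derivation:
After move 1 (2->0):
Peg 0: [5, 4, 3, 2, 1]
Peg 1: []
Peg 2: [6]

After move 2 (2->1):
Peg 0: [5, 4, 3, 2, 1]
Peg 1: [6]
Peg 2: []

After move 3 (0->2):
Peg 0: [5, 4, 3, 2]
Peg 1: [6]
Peg 2: [1]

After move 4 (2->0):
Peg 0: [5, 4, 3, 2, 1]
Peg 1: [6]
Peg 2: []

After move 5 (0->2):
Peg 0: [5, 4, 3, 2]
Peg 1: [6]
Peg 2: [1]

After move 6 (2->0):
Peg 0: [5, 4, 3, 2, 1]
Peg 1: [6]
Peg 2: []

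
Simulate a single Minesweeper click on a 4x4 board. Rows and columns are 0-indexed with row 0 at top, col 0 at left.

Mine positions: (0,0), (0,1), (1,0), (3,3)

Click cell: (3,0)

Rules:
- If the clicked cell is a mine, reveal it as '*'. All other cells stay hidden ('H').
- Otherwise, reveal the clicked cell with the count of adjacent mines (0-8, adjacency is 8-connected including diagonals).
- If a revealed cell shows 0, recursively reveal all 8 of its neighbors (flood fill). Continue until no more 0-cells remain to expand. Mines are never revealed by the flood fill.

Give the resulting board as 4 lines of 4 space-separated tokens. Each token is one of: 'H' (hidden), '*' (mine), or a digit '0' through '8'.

H H H H
H H H H
1 1 1 H
0 0 1 H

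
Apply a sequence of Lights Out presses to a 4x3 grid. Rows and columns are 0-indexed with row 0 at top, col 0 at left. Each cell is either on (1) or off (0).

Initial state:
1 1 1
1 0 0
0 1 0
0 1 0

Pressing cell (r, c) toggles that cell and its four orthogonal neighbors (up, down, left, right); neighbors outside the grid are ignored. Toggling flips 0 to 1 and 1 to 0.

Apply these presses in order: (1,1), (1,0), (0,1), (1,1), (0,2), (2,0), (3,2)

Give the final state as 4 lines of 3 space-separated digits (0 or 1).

Answer: 1 1 1
1 0 1
0 0 1
1 0 1

Derivation:
After press 1 at (1,1):
1 0 1
0 1 1
0 0 0
0 1 0

After press 2 at (1,0):
0 0 1
1 0 1
1 0 0
0 1 0

After press 3 at (0,1):
1 1 0
1 1 1
1 0 0
0 1 0

After press 4 at (1,1):
1 0 0
0 0 0
1 1 0
0 1 0

After press 5 at (0,2):
1 1 1
0 0 1
1 1 0
0 1 0

After press 6 at (2,0):
1 1 1
1 0 1
0 0 0
1 1 0

After press 7 at (3,2):
1 1 1
1 0 1
0 0 1
1 0 1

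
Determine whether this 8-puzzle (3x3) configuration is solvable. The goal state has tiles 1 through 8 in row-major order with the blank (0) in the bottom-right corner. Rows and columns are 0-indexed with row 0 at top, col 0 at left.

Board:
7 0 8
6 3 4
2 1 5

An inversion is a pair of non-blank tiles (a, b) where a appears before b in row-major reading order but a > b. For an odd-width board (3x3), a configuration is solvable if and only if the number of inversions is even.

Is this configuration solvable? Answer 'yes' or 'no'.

Answer: yes

Derivation:
Inversions (pairs i<j in row-major order where tile[i] > tile[j] > 0): 22
22 is even, so the puzzle is solvable.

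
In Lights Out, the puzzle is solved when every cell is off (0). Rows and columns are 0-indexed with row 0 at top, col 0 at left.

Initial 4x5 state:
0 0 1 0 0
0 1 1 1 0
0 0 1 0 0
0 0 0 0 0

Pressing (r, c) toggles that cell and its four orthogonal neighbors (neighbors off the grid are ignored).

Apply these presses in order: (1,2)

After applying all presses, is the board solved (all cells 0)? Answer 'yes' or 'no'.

Answer: yes

Derivation:
After press 1 at (1,2):
0 0 0 0 0
0 0 0 0 0
0 0 0 0 0
0 0 0 0 0

Lights still on: 0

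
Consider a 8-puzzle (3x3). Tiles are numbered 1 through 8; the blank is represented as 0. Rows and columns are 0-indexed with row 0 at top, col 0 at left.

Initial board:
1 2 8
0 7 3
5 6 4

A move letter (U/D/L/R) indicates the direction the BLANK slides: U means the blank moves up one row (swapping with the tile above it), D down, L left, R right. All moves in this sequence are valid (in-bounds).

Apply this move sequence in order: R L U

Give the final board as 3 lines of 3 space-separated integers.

After move 1 (R):
1 2 8
7 0 3
5 6 4

After move 2 (L):
1 2 8
0 7 3
5 6 4

After move 3 (U):
0 2 8
1 7 3
5 6 4

Answer: 0 2 8
1 7 3
5 6 4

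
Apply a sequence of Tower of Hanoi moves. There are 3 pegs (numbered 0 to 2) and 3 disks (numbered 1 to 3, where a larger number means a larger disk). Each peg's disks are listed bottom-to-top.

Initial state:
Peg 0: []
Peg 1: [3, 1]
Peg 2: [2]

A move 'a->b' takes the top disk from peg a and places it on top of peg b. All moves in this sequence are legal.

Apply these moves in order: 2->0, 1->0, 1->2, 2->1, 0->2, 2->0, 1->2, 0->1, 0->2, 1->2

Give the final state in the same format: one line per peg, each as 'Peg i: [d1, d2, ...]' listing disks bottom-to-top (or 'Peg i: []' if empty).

After move 1 (2->0):
Peg 0: [2]
Peg 1: [3, 1]
Peg 2: []

After move 2 (1->0):
Peg 0: [2, 1]
Peg 1: [3]
Peg 2: []

After move 3 (1->2):
Peg 0: [2, 1]
Peg 1: []
Peg 2: [3]

After move 4 (2->1):
Peg 0: [2, 1]
Peg 1: [3]
Peg 2: []

After move 5 (0->2):
Peg 0: [2]
Peg 1: [3]
Peg 2: [1]

After move 6 (2->0):
Peg 0: [2, 1]
Peg 1: [3]
Peg 2: []

After move 7 (1->2):
Peg 0: [2, 1]
Peg 1: []
Peg 2: [3]

After move 8 (0->1):
Peg 0: [2]
Peg 1: [1]
Peg 2: [3]

After move 9 (0->2):
Peg 0: []
Peg 1: [1]
Peg 2: [3, 2]

After move 10 (1->2):
Peg 0: []
Peg 1: []
Peg 2: [3, 2, 1]

Answer: Peg 0: []
Peg 1: []
Peg 2: [3, 2, 1]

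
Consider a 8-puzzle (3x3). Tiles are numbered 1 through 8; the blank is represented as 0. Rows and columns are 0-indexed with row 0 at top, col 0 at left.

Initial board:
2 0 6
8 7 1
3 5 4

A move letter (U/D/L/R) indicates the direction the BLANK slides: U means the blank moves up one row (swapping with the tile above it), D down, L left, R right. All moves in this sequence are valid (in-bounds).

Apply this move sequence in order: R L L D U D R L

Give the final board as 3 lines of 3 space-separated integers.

After move 1 (R):
2 6 0
8 7 1
3 5 4

After move 2 (L):
2 0 6
8 7 1
3 5 4

After move 3 (L):
0 2 6
8 7 1
3 5 4

After move 4 (D):
8 2 6
0 7 1
3 5 4

After move 5 (U):
0 2 6
8 7 1
3 5 4

After move 6 (D):
8 2 6
0 7 1
3 5 4

After move 7 (R):
8 2 6
7 0 1
3 5 4

After move 8 (L):
8 2 6
0 7 1
3 5 4

Answer: 8 2 6
0 7 1
3 5 4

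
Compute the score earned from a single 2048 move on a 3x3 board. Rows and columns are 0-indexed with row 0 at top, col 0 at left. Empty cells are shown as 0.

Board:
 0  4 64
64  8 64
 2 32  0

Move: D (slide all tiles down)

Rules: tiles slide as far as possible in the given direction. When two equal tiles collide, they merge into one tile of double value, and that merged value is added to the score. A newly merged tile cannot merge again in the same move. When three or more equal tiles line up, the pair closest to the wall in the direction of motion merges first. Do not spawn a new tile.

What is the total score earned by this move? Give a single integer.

Answer: 128

Derivation:
Slide down:
col 0: [0, 64, 2] -> [0, 64, 2]  score +0 (running 0)
col 1: [4, 8, 32] -> [4, 8, 32]  score +0 (running 0)
col 2: [64, 64, 0] -> [0, 0, 128]  score +128 (running 128)
Board after move:
  0   4   0
 64   8   0
  2  32 128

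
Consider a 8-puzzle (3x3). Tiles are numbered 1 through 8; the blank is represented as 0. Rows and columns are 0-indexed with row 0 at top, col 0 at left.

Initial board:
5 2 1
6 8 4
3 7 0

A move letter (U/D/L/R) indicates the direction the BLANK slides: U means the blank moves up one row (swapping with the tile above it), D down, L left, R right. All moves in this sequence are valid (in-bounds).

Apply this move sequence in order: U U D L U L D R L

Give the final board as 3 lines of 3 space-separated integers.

After move 1 (U):
5 2 1
6 8 0
3 7 4

After move 2 (U):
5 2 0
6 8 1
3 7 4

After move 3 (D):
5 2 1
6 8 0
3 7 4

After move 4 (L):
5 2 1
6 0 8
3 7 4

After move 5 (U):
5 0 1
6 2 8
3 7 4

After move 6 (L):
0 5 1
6 2 8
3 7 4

After move 7 (D):
6 5 1
0 2 8
3 7 4

After move 8 (R):
6 5 1
2 0 8
3 7 4

After move 9 (L):
6 5 1
0 2 8
3 7 4

Answer: 6 5 1
0 2 8
3 7 4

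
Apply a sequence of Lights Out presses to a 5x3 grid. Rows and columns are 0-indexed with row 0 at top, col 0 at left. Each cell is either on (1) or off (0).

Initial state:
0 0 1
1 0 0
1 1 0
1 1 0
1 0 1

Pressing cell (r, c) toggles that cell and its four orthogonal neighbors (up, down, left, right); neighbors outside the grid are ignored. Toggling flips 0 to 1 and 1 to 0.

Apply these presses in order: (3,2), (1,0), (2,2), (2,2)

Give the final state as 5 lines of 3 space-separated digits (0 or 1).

Answer: 1 0 1
0 1 0
0 1 1
1 0 1
1 0 0

Derivation:
After press 1 at (3,2):
0 0 1
1 0 0
1 1 1
1 0 1
1 0 0

After press 2 at (1,0):
1 0 1
0 1 0
0 1 1
1 0 1
1 0 0

After press 3 at (2,2):
1 0 1
0 1 1
0 0 0
1 0 0
1 0 0

After press 4 at (2,2):
1 0 1
0 1 0
0 1 1
1 0 1
1 0 0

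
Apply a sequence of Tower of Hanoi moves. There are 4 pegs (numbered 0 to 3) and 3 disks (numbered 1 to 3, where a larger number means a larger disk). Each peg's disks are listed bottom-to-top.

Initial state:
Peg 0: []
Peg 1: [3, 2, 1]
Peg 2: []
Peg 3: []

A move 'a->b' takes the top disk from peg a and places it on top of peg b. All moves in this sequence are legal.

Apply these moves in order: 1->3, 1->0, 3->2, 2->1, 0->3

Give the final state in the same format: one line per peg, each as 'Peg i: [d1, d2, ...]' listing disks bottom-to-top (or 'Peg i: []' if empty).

After move 1 (1->3):
Peg 0: []
Peg 1: [3, 2]
Peg 2: []
Peg 3: [1]

After move 2 (1->0):
Peg 0: [2]
Peg 1: [3]
Peg 2: []
Peg 3: [1]

After move 3 (3->2):
Peg 0: [2]
Peg 1: [3]
Peg 2: [1]
Peg 3: []

After move 4 (2->1):
Peg 0: [2]
Peg 1: [3, 1]
Peg 2: []
Peg 3: []

After move 5 (0->3):
Peg 0: []
Peg 1: [3, 1]
Peg 2: []
Peg 3: [2]

Answer: Peg 0: []
Peg 1: [3, 1]
Peg 2: []
Peg 3: [2]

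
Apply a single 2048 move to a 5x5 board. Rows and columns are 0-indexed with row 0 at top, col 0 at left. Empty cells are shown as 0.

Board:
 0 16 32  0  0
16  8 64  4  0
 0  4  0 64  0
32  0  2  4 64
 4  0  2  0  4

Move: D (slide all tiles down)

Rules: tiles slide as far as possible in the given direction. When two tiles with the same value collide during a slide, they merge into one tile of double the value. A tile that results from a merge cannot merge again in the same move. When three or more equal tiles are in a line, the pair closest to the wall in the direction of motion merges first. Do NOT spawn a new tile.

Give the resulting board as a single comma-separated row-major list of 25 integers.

Answer: 0, 0, 0, 0, 0, 0, 0, 0, 0, 0, 16, 16, 32, 4, 0, 32, 8, 64, 64, 64, 4, 4, 4, 4, 4

Derivation:
Slide down:
col 0: [0, 16, 0, 32, 4] -> [0, 0, 16, 32, 4]
col 1: [16, 8, 4, 0, 0] -> [0, 0, 16, 8, 4]
col 2: [32, 64, 0, 2, 2] -> [0, 0, 32, 64, 4]
col 3: [0, 4, 64, 4, 0] -> [0, 0, 4, 64, 4]
col 4: [0, 0, 0, 64, 4] -> [0, 0, 0, 64, 4]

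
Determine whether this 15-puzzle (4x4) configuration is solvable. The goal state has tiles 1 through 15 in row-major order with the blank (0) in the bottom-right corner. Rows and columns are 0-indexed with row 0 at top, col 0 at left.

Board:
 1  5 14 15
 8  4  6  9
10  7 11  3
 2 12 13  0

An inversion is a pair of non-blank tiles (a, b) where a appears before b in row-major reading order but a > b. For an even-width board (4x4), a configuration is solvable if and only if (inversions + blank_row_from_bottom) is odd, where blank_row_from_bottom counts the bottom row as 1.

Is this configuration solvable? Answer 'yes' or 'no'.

Answer: no

Derivation:
Inversions: 45
Blank is in row 3 (0-indexed from top), which is row 1 counting from the bottom (bottom = 1).
45 + 1 = 46, which is even, so the puzzle is not solvable.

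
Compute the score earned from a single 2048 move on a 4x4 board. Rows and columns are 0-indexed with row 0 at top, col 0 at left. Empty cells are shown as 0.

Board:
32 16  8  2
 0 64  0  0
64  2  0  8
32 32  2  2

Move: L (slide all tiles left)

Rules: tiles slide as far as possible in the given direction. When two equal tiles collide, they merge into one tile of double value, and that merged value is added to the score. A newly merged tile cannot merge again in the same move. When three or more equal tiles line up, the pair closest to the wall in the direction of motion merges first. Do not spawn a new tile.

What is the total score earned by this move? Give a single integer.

Answer: 68

Derivation:
Slide left:
row 0: [32, 16, 8, 2] -> [32, 16, 8, 2]  score +0 (running 0)
row 1: [0, 64, 0, 0] -> [64, 0, 0, 0]  score +0 (running 0)
row 2: [64, 2, 0, 8] -> [64, 2, 8, 0]  score +0 (running 0)
row 3: [32, 32, 2, 2] -> [64, 4, 0, 0]  score +68 (running 68)
Board after move:
32 16  8  2
64  0  0  0
64  2  8  0
64  4  0  0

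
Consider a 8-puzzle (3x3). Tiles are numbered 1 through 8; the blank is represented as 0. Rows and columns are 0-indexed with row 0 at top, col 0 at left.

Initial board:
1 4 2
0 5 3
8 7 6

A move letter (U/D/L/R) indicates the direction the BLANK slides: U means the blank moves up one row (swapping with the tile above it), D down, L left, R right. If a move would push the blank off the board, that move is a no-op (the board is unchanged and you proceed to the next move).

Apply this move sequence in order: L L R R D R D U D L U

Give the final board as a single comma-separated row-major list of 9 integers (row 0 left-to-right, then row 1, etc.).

After move 1 (L):
1 4 2
0 5 3
8 7 6

After move 2 (L):
1 4 2
0 5 3
8 7 6

After move 3 (R):
1 4 2
5 0 3
8 7 6

After move 4 (R):
1 4 2
5 3 0
8 7 6

After move 5 (D):
1 4 2
5 3 6
8 7 0

After move 6 (R):
1 4 2
5 3 6
8 7 0

After move 7 (D):
1 4 2
5 3 6
8 7 0

After move 8 (U):
1 4 2
5 3 0
8 7 6

After move 9 (D):
1 4 2
5 3 6
8 7 0

After move 10 (L):
1 4 2
5 3 6
8 0 7

After move 11 (U):
1 4 2
5 0 6
8 3 7

Answer: 1, 4, 2, 5, 0, 6, 8, 3, 7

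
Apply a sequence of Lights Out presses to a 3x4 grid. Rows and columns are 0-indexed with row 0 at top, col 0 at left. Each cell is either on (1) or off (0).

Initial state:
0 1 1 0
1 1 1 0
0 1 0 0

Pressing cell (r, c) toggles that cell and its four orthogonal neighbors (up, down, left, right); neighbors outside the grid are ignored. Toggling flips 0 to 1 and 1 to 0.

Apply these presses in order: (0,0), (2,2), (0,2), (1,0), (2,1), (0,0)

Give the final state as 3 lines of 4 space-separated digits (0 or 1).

Answer: 1 0 0 1
0 1 1 0
0 1 0 1

Derivation:
After press 1 at (0,0):
1 0 1 0
0 1 1 0
0 1 0 0

After press 2 at (2,2):
1 0 1 0
0 1 0 0
0 0 1 1

After press 3 at (0,2):
1 1 0 1
0 1 1 0
0 0 1 1

After press 4 at (1,0):
0 1 0 1
1 0 1 0
1 0 1 1

After press 5 at (2,1):
0 1 0 1
1 1 1 0
0 1 0 1

After press 6 at (0,0):
1 0 0 1
0 1 1 0
0 1 0 1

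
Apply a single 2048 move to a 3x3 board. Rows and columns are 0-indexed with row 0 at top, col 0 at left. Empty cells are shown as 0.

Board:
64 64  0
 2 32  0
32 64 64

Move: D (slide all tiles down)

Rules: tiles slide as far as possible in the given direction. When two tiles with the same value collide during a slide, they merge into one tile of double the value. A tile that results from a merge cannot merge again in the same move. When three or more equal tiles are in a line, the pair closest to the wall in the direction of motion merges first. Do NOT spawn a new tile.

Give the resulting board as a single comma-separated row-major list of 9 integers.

Slide down:
col 0: [64, 2, 32] -> [64, 2, 32]
col 1: [64, 32, 64] -> [64, 32, 64]
col 2: [0, 0, 64] -> [0, 0, 64]

Answer: 64, 64, 0, 2, 32, 0, 32, 64, 64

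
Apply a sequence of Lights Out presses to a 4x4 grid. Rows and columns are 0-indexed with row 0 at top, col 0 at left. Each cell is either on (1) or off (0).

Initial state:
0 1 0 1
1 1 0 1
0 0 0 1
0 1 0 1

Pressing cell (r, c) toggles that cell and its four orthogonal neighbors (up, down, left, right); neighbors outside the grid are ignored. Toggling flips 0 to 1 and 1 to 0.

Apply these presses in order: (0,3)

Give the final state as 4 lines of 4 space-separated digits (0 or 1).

Answer: 0 1 1 0
1 1 0 0
0 0 0 1
0 1 0 1

Derivation:
After press 1 at (0,3):
0 1 1 0
1 1 0 0
0 0 0 1
0 1 0 1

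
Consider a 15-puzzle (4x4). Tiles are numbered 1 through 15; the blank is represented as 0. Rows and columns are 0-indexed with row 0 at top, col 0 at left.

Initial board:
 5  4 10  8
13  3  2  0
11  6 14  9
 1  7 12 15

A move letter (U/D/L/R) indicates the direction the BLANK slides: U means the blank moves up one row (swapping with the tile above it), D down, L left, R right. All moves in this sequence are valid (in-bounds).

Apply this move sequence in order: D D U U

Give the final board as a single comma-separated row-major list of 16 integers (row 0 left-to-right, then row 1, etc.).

After move 1 (D):
 5  4 10  8
13  3  2  9
11  6 14  0
 1  7 12 15

After move 2 (D):
 5  4 10  8
13  3  2  9
11  6 14 15
 1  7 12  0

After move 3 (U):
 5  4 10  8
13  3  2  9
11  6 14  0
 1  7 12 15

After move 4 (U):
 5  4 10  8
13  3  2  0
11  6 14  9
 1  7 12 15

Answer: 5, 4, 10, 8, 13, 3, 2, 0, 11, 6, 14, 9, 1, 7, 12, 15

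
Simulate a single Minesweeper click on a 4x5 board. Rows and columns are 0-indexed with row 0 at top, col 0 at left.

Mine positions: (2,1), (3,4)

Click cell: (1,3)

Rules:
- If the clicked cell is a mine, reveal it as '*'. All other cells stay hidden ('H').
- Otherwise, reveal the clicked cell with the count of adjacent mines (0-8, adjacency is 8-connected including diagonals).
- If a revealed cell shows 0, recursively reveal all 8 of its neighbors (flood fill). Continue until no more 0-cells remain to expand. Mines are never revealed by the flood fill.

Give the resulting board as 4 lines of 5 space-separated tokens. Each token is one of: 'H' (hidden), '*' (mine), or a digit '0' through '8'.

0 0 0 0 0
1 1 1 0 0
H H 1 1 1
H H H H H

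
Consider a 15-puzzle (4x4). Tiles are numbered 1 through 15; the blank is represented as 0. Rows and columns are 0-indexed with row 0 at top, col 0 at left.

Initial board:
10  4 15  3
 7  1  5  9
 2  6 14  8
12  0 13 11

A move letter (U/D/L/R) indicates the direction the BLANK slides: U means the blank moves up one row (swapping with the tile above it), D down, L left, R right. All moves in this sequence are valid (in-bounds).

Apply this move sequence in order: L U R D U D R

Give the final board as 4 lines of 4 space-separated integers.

After move 1 (L):
10  4 15  3
 7  1  5  9
 2  6 14  8
 0 12 13 11

After move 2 (U):
10  4 15  3
 7  1  5  9
 0  6 14  8
 2 12 13 11

After move 3 (R):
10  4 15  3
 7  1  5  9
 6  0 14  8
 2 12 13 11

After move 4 (D):
10  4 15  3
 7  1  5  9
 6 12 14  8
 2  0 13 11

After move 5 (U):
10  4 15  3
 7  1  5  9
 6  0 14  8
 2 12 13 11

After move 6 (D):
10  4 15  3
 7  1  5  9
 6 12 14  8
 2  0 13 11

After move 7 (R):
10  4 15  3
 7  1  5  9
 6 12 14  8
 2 13  0 11

Answer: 10  4 15  3
 7  1  5  9
 6 12 14  8
 2 13  0 11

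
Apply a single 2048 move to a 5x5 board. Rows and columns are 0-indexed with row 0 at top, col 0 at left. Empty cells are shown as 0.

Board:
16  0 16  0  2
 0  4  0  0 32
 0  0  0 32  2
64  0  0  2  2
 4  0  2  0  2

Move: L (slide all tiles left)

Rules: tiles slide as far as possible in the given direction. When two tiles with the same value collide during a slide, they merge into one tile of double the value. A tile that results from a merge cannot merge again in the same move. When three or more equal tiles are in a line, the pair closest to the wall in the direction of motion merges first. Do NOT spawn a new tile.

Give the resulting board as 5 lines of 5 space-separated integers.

Answer: 32  2  0  0  0
 4 32  0  0  0
32  2  0  0  0
64  4  0  0  0
 4  4  0  0  0

Derivation:
Slide left:
row 0: [16, 0, 16, 0, 2] -> [32, 2, 0, 0, 0]
row 1: [0, 4, 0, 0, 32] -> [4, 32, 0, 0, 0]
row 2: [0, 0, 0, 32, 2] -> [32, 2, 0, 0, 0]
row 3: [64, 0, 0, 2, 2] -> [64, 4, 0, 0, 0]
row 4: [4, 0, 2, 0, 2] -> [4, 4, 0, 0, 0]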